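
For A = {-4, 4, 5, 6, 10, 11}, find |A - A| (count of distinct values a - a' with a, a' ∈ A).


A - A = {a - a' : a, a' ∈ A}; |A| = 6.
Bounds: 2|A|-1 ≤ |A - A| ≤ |A|² - |A| + 1, i.e. 11 ≤ |A - A| ≤ 31.
Note: 0 ∈ A - A always (from a - a). The set is symmetric: if d ∈ A - A then -d ∈ A - A.
Enumerate nonzero differences d = a - a' with a > a' (then include -d):
Positive differences: {1, 2, 4, 5, 6, 7, 8, 9, 10, 14, 15}
Full difference set: {0} ∪ (positive diffs) ∪ (negative diffs).
|A - A| = 1 + 2·11 = 23 (matches direct enumeration: 23).

|A - A| = 23


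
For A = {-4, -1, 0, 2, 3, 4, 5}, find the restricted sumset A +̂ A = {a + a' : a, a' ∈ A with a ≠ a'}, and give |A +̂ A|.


Restricted sumset: A +̂ A = {a + a' : a ∈ A, a' ∈ A, a ≠ a'}.
Equivalently, take A + A and drop any sum 2a that is achievable ONLY as a + a for a ∈ A (i.e. sums representable only with equal summands).
Enumerate pairs (a, a') with a < a' (symmetric, so each unordered pair gives one sum; this covers all a ≠ a'):
  -4 + -1 = -5
  -4 + 0 = -4
  -4 + 2 = -2
  -4 + 3 = -1
  -4 + 4 = 0
  -4 + 5 = 1
  -1 + 0 = -1
  -1 + 2 = 1
  -1 + 3 = 2
  -1 + 4 = 3
  -1 + 5 = 4
  0 + 2 = 2
  0 + 3 = 3
  0 + 4 = 4
  0 + 5 = 5
  2 + 3 = 5
  2 + 4 = 6
  2 + 5 = 7
  3 + 4 = 7
  3 + 5 = 8
  4 + 5 = 9
Collected distinct sums: {-5, -4, -2, -1, 0, 1, 2, 3, 4, 5, 6, 7, 8, 9}
|A +̂ A| = 14
(Reference bound: |A +̂ A| ≥ 2|A| - 3 for |A| ≥ 2, with |A| = 7 giving ≥ 11.)

|A +̂ A| = 14


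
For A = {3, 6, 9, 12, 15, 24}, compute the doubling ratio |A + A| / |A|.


|A| = 6.
Compute A + A by enumerating all 36 pairs.
A + A = {6, 9, 12, 15, 18, 21, 24, 27, 30, 33, 36, 39, 48}, so |A + A| = 13.
K = |A + A| / |A| = 13/6 (already in lowest terms) ≈ 2.1667.
Reference: AP of size 6 gives K = 11/6 ≈ 1.8333; a fully generic set of size 6 gives K ≈ 3.5000.

|A| = 6, |A + A| = 13, K = 13/6.


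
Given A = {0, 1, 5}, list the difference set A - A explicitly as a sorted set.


A - A = {a - a' : a, a' ∈ A}.
Compute a - a' for each ordered pair (a, a'):
a = 0: 0-0=0, 0-1=-1, 0-5=-5
a = 1: 1-0=1, 1-1=0, 1-5=-4
a = 5: 5-0=5, 5-1=4, 5-5=0
Collecting distinct values (and noting 0 appears from a-a):
A - A = {-5, -4, -1, 0, 1, 4, 5}
|A - A| = 7

A - A = {-5, -4, -1, 0, 1, 4, 5}


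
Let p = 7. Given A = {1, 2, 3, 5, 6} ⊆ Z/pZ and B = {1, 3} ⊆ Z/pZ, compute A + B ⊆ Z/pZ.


Work in Z/7Z: reduce every sum a + b modulo 7.
Enumerate all 10 pairs:
a = 1: 1+1=2, 1+3=4
a = 2: 2+1=3, 2+3=5
a = 3: 3+1=4, 3+3=6
a = 5: 5+1=6, 5+3=1
a = 6: 6+1=0, 6+3=2
Distinct residues collected: {0, 1, 2, 3, 4, 5, 6}
|A + B| = 7 (out of 7 total residues).

A + B = {0, 1, 2, 3, 4, 5, 6}


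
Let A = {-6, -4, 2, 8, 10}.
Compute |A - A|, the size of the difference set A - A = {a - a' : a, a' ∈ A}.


A - A = {a - a' : a, a' ∈ A}; |A| = 5.
Bounds: 2|A|-1 ≤ |A - A| ≤ |A|² - |A| + 1, i.e. 9 ≤ |A - A| ≤ 21.
Note: 0 ∈ A - A always (from a - a). The set is symmetric: if d ∈ A - A then -d ∈ A - A.
Enumerate nonzero differences d = a - a' with a > a' (then include -d):
Positive differences: {2, 6, 8, 12, 14, 16}
Full difference set: {0} ∪ (positive diffs) ∪ (negative diffs).
|A - A| = 1 + 2·6 = 13 (matches direct enumeration: 13).

|A - A| = 13


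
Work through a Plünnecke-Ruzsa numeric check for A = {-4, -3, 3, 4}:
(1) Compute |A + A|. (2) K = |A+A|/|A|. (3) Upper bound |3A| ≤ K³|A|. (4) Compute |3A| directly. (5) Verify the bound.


|A| = 4.
Step 1: Compute A + A by enumerating all 16 pairs.
A + A = {-8, -7, -6, -1, 0, 1, 6, 7, 8}, so |A + A| = 9.
Step 2: Doubling constant K = |A + A|/|A| = 9/4 = 9/4 ≈ 2.2500.
Step 3: Plünnecke-Ruzsa gives |3A| ≤ K³·|A| = (2.2500)³ · 4 ≈ 45.5625.
Step 4: Compute 3A = A + A + A directly by enumerating all triples (a,b,c) ∈ A³; |3A| = 16.
Step 5: Check 16 ≤ 45.5625? Yes ✓.

K = 9/4, Plünnecke-Ruzsa bound K³|A| ≈ 45.5625, |3A| = 16, inequality holds.


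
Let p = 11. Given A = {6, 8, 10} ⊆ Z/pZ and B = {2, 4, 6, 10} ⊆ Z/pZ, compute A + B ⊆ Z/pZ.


Work in Z/11Z: reduce every sum a + b modulo 11.
Enumerate all 12 pairs:
a = 6: 6+2=8, 6+4=10, 6+6=1, 6+10=5
a = 8: 8+2=10, 8+4=1, 8+6=3, 8+10=7
a = 10: 10+2=1, 10+4=3, 10+6=5, 10+10=9
Distinct residues collected: {1, 3, 5, 7, 8, 9, 10}
|A + B| = 7 (out of 11 total residues).

A + B = {1, 3, 5, 7, 8, 9, 10}


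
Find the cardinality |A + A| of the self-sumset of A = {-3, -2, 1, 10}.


A + A = {a + a' : a, a' ∈ A}; |A| = 4.
General bounds: 2|A| - 1 ≤ |A + A| ≤ |A|(|A|+1)/2, i.e. 7 ≤ |A + A| ≤ 10.
Lower bound 2|A|-1 is attained iff A is an arithmetic progression.
Enumerate sums a + a' for a ≤ a' (symmetric, so this suffices):
a = -3: -3+-3=-6, -3+-2=-5, -3+1=-2, -3+10=7
a = -2: -2+-2=-4, -2+1=-1, -2+10=8
a = 1: 1+1=2, 1+10=11
a = 10: 10+10=20
Distinct sums: {-6, -5, -4, -2, -1, 2, 7, 8, 11, 20}
|A + A| = 10

|A + A| = 10


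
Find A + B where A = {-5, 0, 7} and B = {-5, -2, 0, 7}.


A + B = {a + b : a ∈ A, b ∈ B}.
Enumerate all |A|·|B| = 3·4 = 12 pairs (a, b) and collect distinct sums.
a = -5: -5+-5=-10, -5+-2=-7, -5+0=-5, -5+7=2
a = 0: 0+-5=-5, 0+-2=-2, 0+0=0, 0+7=7
a = 7: 7+-5=2, 7+-2=5, 7+0=7, 7+7=14
Collecting distinct sums: A + B = {-10, -7, -5, -2, 0, 2, 5, 7, 14}
|A + B| = 9

A + B = {-10, -7, -5, -2, 0, 2, 5, 7, 14}


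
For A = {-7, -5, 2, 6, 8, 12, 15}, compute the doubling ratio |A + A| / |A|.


|A| = 7.
Compute A + A by enumerating all 49 pairs.
A + A = {-14, -12, -10, -5, -3, -1, 1, 3, 4, 5, 7, 8, 10, 12, 14, 16, 17, 18, 20, 21, 23, 24, 27, 30}, so |A + A| = 24.
K = |A + A| / |A| = 24/7 (already in lowest terms) ≈ 3.4286.
Reference: AP of size 7 gives K = 13/7 ≈ 1.8571; a fully generic set of size 7 gives K ≈ 4.0000.

|A| = 7, |A + A| = 24, K = 24/7.


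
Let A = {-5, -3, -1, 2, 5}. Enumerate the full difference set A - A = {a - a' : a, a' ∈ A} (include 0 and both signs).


A - A = {a - a' : a, a' ∈ A}.
Compute a - a' for each ordered pair (a, a'):
a = -5: -5--5=0, -5--3=-2, -5--1=-4, -5-2=-7, -5-5=-10
a = -3: -3--5=2, -3--3=0, -3--1=-2, -3-2=-5, -3-5=-8
a = -1: -1--5=4, -1--3=2, -1--1=0, -1-2=-3, -1-5=-6
a = 2: 2--5=7, 2--3=5, 2--1=3, 2-2=0, 2-5=-3
a = 5: 5--5=10, 5--3=8, 5--1=6, 5-2=3, 5-5=0
Collecting distinct values (and noting 0 appears from a-a):
A - A = {-10, -8, -7, -6, -5, -4, -3, -2, 0, 2, 3, 4, 5, 6, 7, 8, 10}
|A - A| = 17

A - A = {-10, -8, -7, -6, -5, -4, -3, -2, 0, 2, 3, 4, 5, 6, 7, 8, 10}


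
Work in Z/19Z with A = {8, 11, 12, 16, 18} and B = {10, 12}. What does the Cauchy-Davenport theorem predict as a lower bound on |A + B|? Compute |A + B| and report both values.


Cauchy-Davenport: |A + B| ≥ min(p, |A| + |B| - 1) for A, B nonempty in Z/pZ.
|A| = 5, |B| = 2, p = 19.
CD lower bound = min(19, 5 + 2 - 1) = min(19, 6) = 6.
Compute A + B mod 19 directly:
a = 8: 8+10=18, 8+12=1
a = 11: 11+10=2, 11+12=4
a = 12: 12+10=3, 12+12=5
a = 16: 16+10=7, 16+12=9
a = 18: 18+10=9, 18+12=11
A + B = {1, 2, 3, 4, 5, 7, 9, 11, 18}, so |A + B| = 9.
Verify: 9 ≥ 6? Yes ✓.

CD lower bound = 6, actual |A + B| = 9.


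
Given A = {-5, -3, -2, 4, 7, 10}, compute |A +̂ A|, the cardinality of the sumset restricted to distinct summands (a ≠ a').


Restricted sumset: A +̂ A = {a + a' : a ∈ A, a' ∈ A, a ≠ a'}.
Equivalently, take A + A and drop any sum 2a that is achievable ONLY as a + a for a ∈ A (i.e. sums representable only with equal summands).
Enumerate pairs (a, a') with a < a' (symmetric, so each unordered pair gives one sum; this covers all a ≠ a'):
  -5 + -3 = -8
  -5 + -2 = -7
  -5 + 4 = -1
  -5 + 7 = 2
  -5 + 10 = 5
  -3 + -2 = -5
  -3 + 4 = 1
  -3 + 7 = 4
  -3 + 10 = 7
  -2 + 4 = 2
  -2 + 7 = 5
  -2 + 10 = 8
  4 + 7 = 11
  4 + 10 = 14
  7 + 10 = 17
Collected distinct sums: {-8, -7, -5, -1, 1, 2, 4, 5, 7, 8, 11, 14, 17}
|A +̂ A| = 13
(Reference bound: |A +̂ A| ≥ 2|A| - 3 for |A| ≥ 2, with |A| = 6 giving ≥ 9.)

|A +̂ A| = 13


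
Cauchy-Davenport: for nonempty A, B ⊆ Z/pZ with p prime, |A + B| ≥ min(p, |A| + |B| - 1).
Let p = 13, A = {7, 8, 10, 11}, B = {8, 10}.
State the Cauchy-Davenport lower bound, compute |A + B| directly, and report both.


Cauchy-Davenport: |A + B| ≥ min(p, |A| + |B| - 1) for A, B nonempty in Z/pZ.
|A| = 4, |B| = 2, p = 13.
CD lower bound = min(13, 4 + 2 - 1) = min(13, 5) = 5.
Compute A + B mod 13 directly:
a = 7: 7+8=2, 7+10=4
a = 8: 8+8=3, 8+10=5
a = 10: 10+8=5, 10+10=7
a = 11: 11+8=6, 11+10=8
A + B = {2, 3, 4, 5, 6, 7, 8}, so |A + B| = 7.
Verify: 7 ≥ 5? Yes ✓.

CD lower bound = 5, actual |A + B| = 7.


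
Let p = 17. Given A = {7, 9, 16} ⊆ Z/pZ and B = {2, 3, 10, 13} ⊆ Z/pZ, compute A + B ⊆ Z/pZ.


Work in Z/17Z: reduce every sum a + b modulo 17.
Enumerate all 12 pairs:
a = 7: 7+2=9, 7+3=10, 7+10=0, 7+13=3
a = 9: 9+2=11, 9+3=12, 9+10=2, 9+13=5
a = 16: 16+2=1, 16+3=2, 16+10=9, 16+13=12
Distinct residues collected: {0, 1, 2, 3, 5, 9, 10, 11, 12}
|A + B| = 9 (out of 17 total residues).

A + B = {0, 1, 2, 3, 5, 9, 10, 11, 12}


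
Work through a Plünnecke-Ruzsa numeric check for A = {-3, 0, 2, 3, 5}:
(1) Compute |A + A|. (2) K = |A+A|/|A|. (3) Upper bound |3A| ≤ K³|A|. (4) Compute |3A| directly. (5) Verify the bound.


|A| = 5.
Step 1: Compute A + A by enumerating all 25 pairs.
A + A = {-6, -3, -1, 0, 2, 3, 4, 5, 6, 7, 8, 10}, so |A + A| = 12.
Step 2: Doubling constant K = |A + A|/|A| = 12/5 = 12/5 ≈ 2.4000.
Step 3: Plünnecke-Ruzsa gives |3A| ≤ K³·|A| = (2.4000)³ · 5 ≈ 69.1200.
Step 4: Compute 3A = A + A + A directly by enumerating all triples (a,b,c) ∈ A³; |3A| = 20.
Step 5: Check 20 ≤ 69.1200? Yes ✓.

K = 12/5, Plünnecke-Ruzsa bound K³|A| ≈ 69.1200, |3A| = 20, inequality holds.


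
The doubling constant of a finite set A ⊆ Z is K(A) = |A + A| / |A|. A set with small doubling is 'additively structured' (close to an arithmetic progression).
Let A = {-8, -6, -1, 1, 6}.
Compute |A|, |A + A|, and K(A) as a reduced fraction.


|A| = 5.
Compute A + A by enumerating all 25 pairs.
A + A = {-16, -14, -12, -9, -7, -5, -2, 0, 2, 5, 7, 12}, so |A + A| = 12.
K = |A + A| / |A| = 12/5 (already in lowest terms) ≈ 2.4000.
Reference: AP of size 5 gives K = 9/5 ≈ 1.8000; a fully generic set of size 5 gives K ≈ 3.0000.

|A| = 5, |A + A| = 12, K = 12/5.


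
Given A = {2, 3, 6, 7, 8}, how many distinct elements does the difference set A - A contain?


A - A = {a - a' : a, a' ∈ A}; |A| = 5.
Bounds: 2|A|-1 ≤ |A - A| ≤ |A|² - |A| + 1, i.e. 9 ≤ |A - A| ≤ 21.
Note: 0 ∈ A - A always (from a - a). The set is symmetric: if d ∈ A - A then -d ∈ A - A.
Enumerate nonzero differences d = a - a' with a > a' (then include -d):
Positive differences: {1, 2, 3, 4, 5, 6}
Full difference set: {0} ∪ (positive diffs) ∪ (negative diffs).
|A - A| = 1 + 2·6 = 13 (matches direct enumeration: 13).

|A - A| = 13


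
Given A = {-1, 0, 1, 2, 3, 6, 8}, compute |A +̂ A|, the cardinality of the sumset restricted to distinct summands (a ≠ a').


Restricted sumset: A +̂ A = {a + a' : a ∈ A, a' ∈ A, a ≠ a'}.
Equivalently, take A + A and drop any sum 2a that is achievable ONLY as a + a for a ∈ A (i.e. sums representable only with equal summands).
Enumerate pairs (a, a') with a < a' (symmetric, so each unordered pair gives one sum; this covers all a ≠ a'):
  -1 + 0 = -1
  -1 + 1 = 0
  -1 + 2 = 1
  -1 + 3 = 2
  -1 + 6 = 5
  -1 + 8 = 7
  0 + 1 = 1
  0 + 2 = 2
  0 + 3 = 3
  0 + 6 = 6
  0 + 8 = 8
  1 + 2 = 3
  1 + 3 = 4
  1 + 6 = 7
  1 + 8 = 9
  2 + 3 = 5
  2 + 6 = 8
  2 + 8 = 10
  3 + 6 = 9
  3 + 8 = 11
  6 + 8 = 14
Collected distinct sums: {-1, 0, 1, 2, 3, 4, 5, 6, 7, 8, 9, 10, 11, 14}
|A +̂ A| = 14
(Reference bound: |A +̂ A| ≥ 2|A| - 3 for |A| ≥ 2, with |A| = 7 giving ≥ 11.)

|A +̂ A| = 14


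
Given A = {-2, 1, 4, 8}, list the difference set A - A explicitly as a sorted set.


A - A = {a - a' : a, a' ∈ A}.
Compute a - a' for each ordered pair (a, a'):
a = -2: -2--2=0, -2-1=-3, -2-4=-6, -2-8=-10
a = 1: 1--2=3, 1-1=0, 1-4=-3, 1-8=-7
a = 4: 4--2=6, 4-1=3, 4-4=0, 4-8=-4
a = 8: 8--2=10, 8-1=7, 8-4=4, 8-8=0
Collecting distinct values (and noting 0 appears from a-a):
A - A = {-10, -7, -6, -4, -3, 0, 3, 4, 6, 7, 10}
|A - A| = 11

A - A = {-10, -7, -6, -4, -3, 0, 3, 4, 6, 7, 10}


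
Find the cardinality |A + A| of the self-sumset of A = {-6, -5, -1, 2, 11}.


A + A = {a + a' : a, a' ∈ A}; |A| = 5.
General bounds: 2|A| - 1 ≤ |A + A| ≤ |A|(|A|+1)/2, i.e. 9 ≤ |A + A| ≤ 15.
Lower bound 2|A|-1 is attained iff A is an arithmetic progression.
Enumerate sums a + a' for a ≤ a' (symmetric, so this suffices):
a = -6: -6+-6=-12, -6+-5=-11, -6+-1=-7, -6+2=-4, -6+11=5
a = -5: -5+-5=-10, -5+-1=-6, -5+2=-3, -5+11=6
a = -1: -1+-1=-2, -1+2=1, -1+11=10
a = 2: 2+2=4, 2+11=13
a = 11: 11+11=22
Distinct sums: {-12, -11, -10, -7, -6, -4, -3, -2, 1, 4, 5, 6, 10, 13, 22}
|A + A| = 15

|A + A| = 15


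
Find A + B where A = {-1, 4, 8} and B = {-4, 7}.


A + B = {a + b : a ∈ A, b ∈ B}.
Enumerate all |A|·|B| = 3·2 = 6 pairs (a, b) and collect distinct sums.
a = -1: -1+-4=-5, -1+7=6
a = 4: 4+-4=0, 4+7=11
a = 8: 8+-4=4, 8+7=15
Collecting distinct sums: A + B = {-5, 0, 4, 6, 11, 15}
|A + B| = 6

A + B = {-5, 0, 4, 6, 11, 15}


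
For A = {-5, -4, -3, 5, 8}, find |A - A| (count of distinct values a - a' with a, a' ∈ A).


A - A = {a - a' : a, a' ∈ A}; |A| = 5.
Bounds: 2|A|-1 ≤ |A - A| ≤ |A|² - |A| + 1, i.e. 9 ≤ |A - A| ≤ 21.
Note: 0 ∈ A - A always (from a - a). The set is symmetric: if d ∈ A - A then -d ∈ A - A.
Enumerate nonzero differences d = a - a' with a > a' (then include -d):
Positive differences: {1, 2, 3, 8, 9, 10, 11, 12, 13}
Full difference set: {0} ∪ (positive diffs) ∪ (negative diffs).
|A - A| = 1 + 2·9 = 19 (matches direct enumeration: 19).

|A - A| = 19


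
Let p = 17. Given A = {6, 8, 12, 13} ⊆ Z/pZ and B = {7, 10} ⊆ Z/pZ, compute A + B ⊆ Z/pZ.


Work in Z/17Z: reduce every sum a + b modulo 17.
Enumerate all 8 pairs:
a = 6: 6+7=13, 6+10=16
a = 8: 8+7=15, 8+10=1
a = 12: 12+7=2, 12+10=5
a = 13: 13+7=3, 13+10=6
Distinct residues collected: {1, 2, 3, 5, 6, 13, 15, 16}
|A + B| = 8 (out of 17 total residues).

A + B = {1, 2, 3, 5, 6, 13, 15, 16}


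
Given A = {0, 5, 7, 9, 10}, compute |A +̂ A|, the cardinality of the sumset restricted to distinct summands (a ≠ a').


Restricted sumset: A +̂ A = {a + a' : a ∈ A, a' ∈ A, a ≠ a'}.
Equivalently, take A + A and drop any sum 2a that is achievable ONLY as a + a for a ∈ A (i.e. sums representable only with equal summands).
Enumerate pairs (a, a') with a < a' (symmetric, so each unordered pair gives one sum; this covers all a ≠ a'):
  0 + 5 = 5
  0 + 7 = 7
  0 + 9 = 9
  0 + 10 = 10
  5 + 7 = 12
  5 + 9 = 14
  5 + 10 = 15
  7 + 9 = 16
  7 + 10 = 17
  9 + 10 = 19
Collected distinct sums: {5, 7, 9, 10, 12, 14, 15, 16, 17, 19}
|A +̂ A| = 10
(Reference bound: |A +̂ A| ≥ 2|A| - 3 for |A| ≥ 2, with |A| = 5 giving ≥ 7.)

|A +̂ A| = 10


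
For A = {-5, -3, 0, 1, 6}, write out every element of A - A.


A - A = {a - a' : a, a' ∈ A}.
Compute a - a' for each ordered pair (a, a'):
a = -5: -5--5=0, -5--3=-2, -5-0=-5, -5-1=-6, -5-6=-11
a = -3: -3--5=2, -3--3=0, -3-0=-3, -3-1=-4, -3-6=-9
a = 0: 0--5=5, 0--3=3, 0-0=0, 0-1=-1, 0-6=-6
a = 1: 1--5=6, 1--3=4, 1-0=1, 1-1=0, 1-6=-5
a = 6: 6--5=11, 6--3=9, 6-0=6, 6-1=5, 6-6=0
Collecting distinct values (and noting 0 appears from a-a):
A - A = {-11, -9, -6, -5, -4, -3, -2, -1, 0, 1, 2, 3, 4, 5, 6, 9, 11}
|A - A| = 17

A - A = {-11, -9, -6, -5, -4, -3, -2, -1, 0, 1, 2, 3, 4, 5, 6, 9, 11}


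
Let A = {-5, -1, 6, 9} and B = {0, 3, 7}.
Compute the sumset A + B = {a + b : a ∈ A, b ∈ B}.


A + B = {a + b : a ∈ A, b ∈ B}.
Enumerate all |A|·|B| = 4·3 = 12 pairs (a, b) and collect distinct sums.
a = -5: -5+0=-5, -5+3=-2, -5+7=2
a = -1: -1+0=-1, -1+3=2, -1+7=6
a = 6: 6+0=6, 6+3=9, 6+7=13
a = 9: 9+0=9, 9+3=12, 9+7=16
Collecting distinct sums: A + B = {-5, -2, -1, 2, 6, 9, 12, 13, 16}
|A + B| = 9

A + B = {-5, -2, -1, 2, 6, 9, 12, 13, 16}


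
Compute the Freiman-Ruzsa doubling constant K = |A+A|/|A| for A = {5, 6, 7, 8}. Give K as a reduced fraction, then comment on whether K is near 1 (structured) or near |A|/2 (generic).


|A| = 4.
Compute A + A by enumerating all 16 pairs.
A + A = {10, 11, 12, 13, 14, 15, 16}, so |A + A| = 7.
K = |A + A| / |A| = 7/4 (already in lowest terms) ≈ 1.7500.
Reference: AP of size 4 gives K = 7/4 ≈ 1.7500; a fully generic set of size 4 gives K ≈ 2.5000.

|A| = 4, |A + A| = 7, K = 7/4.


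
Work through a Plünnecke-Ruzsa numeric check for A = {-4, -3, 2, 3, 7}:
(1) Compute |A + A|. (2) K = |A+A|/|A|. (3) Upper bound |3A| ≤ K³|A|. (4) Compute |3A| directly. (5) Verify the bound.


|A| = 5.
Step 1: Compute A + A by enumerating all 25 pairs.
A + A = {-8, -7, -6, -2, -1, 0, 3, 4, 5, 6, 9, 10, 14}, so |A + A| = 13.
Step 2: Doubling constant K = |A + A|/|A| = 13/5 = 13/5 ≈ 2.6000.
Step 3: Plünnecke-Ruzsa gives |3A| ≤ K³·|A| = (2.6000)³ · 5 ≈ 87.8800.
Step 4: Compute 3A = A + A + A directly by enumerating all triples (a,b,c) ∈ A³; |3A| = 25.
Step 5: Check 25 ≤ 87.8800? Yes ✓.

K = 13/5, Plünnecke-Ruzsa bound K³|A| ≈ 87.8800, |3A| = 25, inequality holds.


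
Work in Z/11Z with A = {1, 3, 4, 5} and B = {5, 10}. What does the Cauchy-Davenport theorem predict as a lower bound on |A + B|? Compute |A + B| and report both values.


Cauchy-Davenport: |A + B| ≥ min(p, |A| + |B| - 1) for A, B nonempty in Z/pZ.
|A| = 4, |B| = 2, p = 11.
CD lower bound = min(11, 4 + 2 - 1) = min(11, 5) = 5.
Compute A + B mod 11 directly:
a = 1: 1+5=6, 1+10=0
a = 3: 3+5=8, 3+10=2
a = 4: 4+5=9, 4+10=3
a = 5: 5+5=10, 5+10=4
A + B = {0, 2, 3, 4, 6, 8, 9, 10}, so |A + B| = 8.
Verify: 8 ≥ 5? Yes ✓.

CD lower bound = 5, actual |A + B| = 8.


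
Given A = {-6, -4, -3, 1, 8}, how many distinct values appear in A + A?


A + A = {a + a' : a, a' ∈ A}; |A| = 5.
General bounds: 2|A| - 1 ≤ |A + A| ≤ |A|(|A|+1)/2, i.e. 9 ≤ |A + A| ≤ 15.
Lower bound 2|A|-1 is attained iff A is an arithmetic progression.
Enumerate sums a + a' for a ≤ a' (symmetric, so this suffices):
a = -6: -6+-6=-12, -6+-4=-10, -6+-3=-9, -6+1=-5, -6+8=2
a = -4: -4+-4=-8, -4+-3=-7, -4+1=-3, -4+8=4
a = -3: -3+-3=-6, -3+1=-2, -3+8=5
a = 1: 1+1=2, 1+8=9
a = 8: 8+8=16
Distinct sums: {-12, -10, -9, -8, -7, -6, -5, -3, -2, 2, 4, 5, 9, 16}
|A + A| = 14

|A + A| = 14


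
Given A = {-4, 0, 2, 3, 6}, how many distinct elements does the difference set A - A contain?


A - A = {a - a' : a, a' ∈ A}; |A| = 5.
Bounds: 2|A|-1 ≤ |A - A| ≤ |A|² - |A| + 1, i.e. 9 ≤ |A - A| ≤ 21.
Note: 0 ∈ A - A always (from a - a). The set is symmetric: if d ∈ A - A then -d ∈ A - A.
Enumerate nonzero differences d = a - a' with a > a' (then include -d):
Positive differences: {1, 2, 3, 4, 6, 7, 10}
Full difference set: {0} ∪ (positive diffs) ∪ (negative diffs).
|A - A| = 1 + 2·7 = 15 (matches direct enumeration: 15).

|A - A| = 15


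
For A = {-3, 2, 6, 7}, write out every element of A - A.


A - A = {a - a' : a, a' ∈ A}.
Compute a - a' for each ordered pair (a, a'):
a = -3: -3--3=0, -3-2=-5, -3-6=-9, -3-7=-10
a = 2: 2--3=5, 2-2=0, 2-6=-4, 2-7=-5
a = 6: 6--3=9, 6-2=4, 6-6=0, 6-7=-1
a = 7: 7--3=10, 7-2=5, 7-6=1, 7-7=0
Collecting distinct values (and noting 0 appears from a-a):
A - A = {-10, -9, -5, -4, -1, 0, 1, 4, 5, 9, 10}
|A - A| = 11

A - A = {-10, -9, -5, -4, -1, 0, 1, 4, 5, 9, 10}


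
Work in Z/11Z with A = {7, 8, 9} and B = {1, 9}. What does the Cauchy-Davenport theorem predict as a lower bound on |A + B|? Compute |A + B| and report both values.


Cauchy-Davenport: |A + B| ≥ min(p, |A| + |B| - 1) for A, B nonempty in Z/pZ.
|A| = 3, |B| = 2, p = 11.
CD lower bound = min(11, 3 + 2 - 1) = min(11, 4) = 4.
Compute A + B mod 11 directly:
a = 7: 7+1=8, 7+9=5
a = 8: 8+1=9, 8+9=6
a = 9: 9+1=10, 9+9=7
A + B = {5, 6, 7, 8, 9, 10}, so |A + B| = 6.
Verify: 6 ≥ 4? Yes ✓.

CD lower bound = 4, actual |A + B| = 6.


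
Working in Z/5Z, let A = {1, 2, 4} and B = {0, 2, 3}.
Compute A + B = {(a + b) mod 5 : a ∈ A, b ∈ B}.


Work in Z/5Z: reduce every sum a + b modulo 5.
Enumerate all 9 pairs:
a = 1: 1+0=1, 1+2=3, 1+3=4
a = 2: 2+0=2, 2+2=4, 2+3=0
a = 4: 4+0=4, 4+2=1, 4+3=2
Distinct residues collected: {0, 1, 2, 3, 4}
|A + B| = 5 (out of 5 total residues).

A + B = {0, 1, 2, 3, 4}


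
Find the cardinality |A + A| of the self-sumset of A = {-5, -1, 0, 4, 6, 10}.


A + A = {a + a' : a, a' ∈ A}; |A| = 6.
General bounds: 2|A| - 1 ≤ |A + A| ≤ |A|(|A|+1)/2, i.e. 11 ≤ |A + A| ≤ 21.
Lower bound 2|A|-1 is attained iff A is an arithmetic progression.
Enumerate sums a + a' for a ≤ a' (symmetric, so this suffices):
a = -5: -5+-5=-10, -5+-1=-6, -5+0=-5, -5+4=-1, -5+6=1, -5+10=5
a = -1: -1+-1=-2, -1+0=-1, -1+4=3, -1+6=5, -1+10=9
a = 0: 0+0=0, 0+4=4, 0+6=6, 0+10=10
a = 4: 4+4=8, 4+6=10, 4+10=14
a = 6: 6+6=12, 6+10=16
a = 10: 10+10=20
Distinct sums: {-10, -6, -5, -2, -1, 0, 1, 3, 4, 5, 6, 8, 9, 10, 12, 14, 16, 20}
|A + A| = 18

|A + A| = 18


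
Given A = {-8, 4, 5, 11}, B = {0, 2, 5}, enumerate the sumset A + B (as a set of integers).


A + B = {a + b : a ∈ A, b ∈ B}.
Enumerate all |A|·|B| = 4·3 = 12 pairs (a, b) and collect distinct sums.
a = -8: -8+0=-8, -8+2=-6, -8+5=-3
a = 4: 4+0=4, 4+2=6, 4+5=9
a = 5: 5+0=5, 5+2=7, 5+5=10
a = 11: 11+0=11, 11+2=13, 11+5=16
Collecting distinct sums: A + B = {-8, -6, -3, 4, 5, 6, 7, 9, 10, 11, 13, 16}
|A + B| = 12

A + B = {-8, -6, -3, 4, 5, 6, 7, 9, 10, 11, 13, 16}


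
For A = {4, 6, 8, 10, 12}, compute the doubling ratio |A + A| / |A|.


|A| = 5.
Compute A + A by enumerating all 25 pairs.
A + A = {8, 10, 12, 14, 16, 18, 20, 22, 24}, so |A + A| = 9.
K = |A + A| / |A| = 9/5 (already in lowest terms) ≈ 1.8000.
Reference: AP of size 5 gives K = 9/5 ≈ 1.8000; a fully generic set of size 5 gives K ≈ 3.0000.

|A| = 5, |A + A| = 9, K = 9/5.


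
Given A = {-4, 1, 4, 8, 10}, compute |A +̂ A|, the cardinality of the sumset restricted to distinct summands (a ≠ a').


Restricted sumset: A +̂ A = {a + a' : a ∈ A, a' ∈ A, a ≠ a'}.
Equivalently, take A + A and drop any sum 2a that is achievable ONLY as a + a for a ∈ A (i.e. sums representable only with equal summands).
Enumerate pairs (a, a') with a < a' (symmetric, so each unordered pair gives one sum; this covers all a ≠ a'):
  -4 + 1 = -3
  -4 + 4 = 0
  -4 + 8 = 4
  -4 + 10 = 6
  1 + 4 = 5
  1 + 8 = 9
  1 + 10 = 11
  4 + 8 = 12
  4 + 10 = 14
  8 + 10 = 18
Collected distinct sums: {-3, 0, 4, 5, 6, 9, 11, 12, 14, 18}
|A +̂ A| = 10
(Reference bound: |A +̂ A| ≥ 2|A| - 3 for |A| ≥ 2, with |A| = 5 giving ≥ 7.)

|A +̂ A| = 10


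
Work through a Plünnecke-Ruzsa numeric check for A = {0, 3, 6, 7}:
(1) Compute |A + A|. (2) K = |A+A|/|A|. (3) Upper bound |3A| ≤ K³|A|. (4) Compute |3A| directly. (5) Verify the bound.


|A| = 4.
Step 1: Compute A + A by enumerating all 16 pairs.
A + A = {0, 3, 6, 7, 9, 10, 12, 13, 14}, so |A + A| = 9.
Step 2: Doubling constant K = |A + A|/|A| = 9/4 = 9/4 ≈ 2.2500.
Step 3: Plünnecke-Ruzsa gives |3A| ≤ K³·|A| = (2.2500)³ · 4 ≈ 45.5625.
Step 4: Compute 3A = A + A + A directly by enumerating all triples (a,b,c) ∈ A³; |3A| = 16.
Step 5: Check 16 ≤ 45.5625? Yes ✓.

K = 9/4, Plünnecke-Ruzsa bound K³|A| ≈ 45.5625, |3A| = 16, inequality holds.


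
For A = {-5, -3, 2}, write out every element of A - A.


A - A = {a - a' : a, a' ∈ A}.
Compute a - a' for each ordered pair (a, a'):
a = -5: -5--5=0, -5--3=-2, -5-2=-7
a = -3: -3--5=2, -3--3=0, -3-2=-5
a = 2: 2--5=7, 2--3=5, 2-2=0
Collecting distinct values (and noting 0 appears from a-a):
A - A = {-7, -5, -2, 0, 2, 5, 7}
|A - A| = 7

A - A = {-7, -5, -2, 0, 2, 5, 7}


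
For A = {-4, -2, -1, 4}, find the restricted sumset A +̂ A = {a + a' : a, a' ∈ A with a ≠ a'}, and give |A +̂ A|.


Restricted sumset: A +̂ A = {a + a' : a ∈ A, a' ∈ A, a ≠ a'}.
Equivalently, take A + A and drop any sum 2a that is achievable ONLY as a + a for a ∈ A (i.e. sums representable only with equal summands).
Enumerate pairs (a, a') with a < a' (symmetric, so each unordered pair gives one sum; this covers all a ≠ a'):
  -4 + -2 = -6
  -4 + -1 = -5
  -4 + 4 = 0
  -2 + -1 = -3
  -2 + 4 = 2
  -1 + 4 = 3
Collected distinct sums: {-6, -5, -3, 0, 2, 3}
|A +̂ A| = 6
(Reference bound: |A +̂ A| ≥ 2|A| - 3 for |A| ≥ 2, with |A| = 4 giving ≥ 5.)

|A +̂ A| = 6


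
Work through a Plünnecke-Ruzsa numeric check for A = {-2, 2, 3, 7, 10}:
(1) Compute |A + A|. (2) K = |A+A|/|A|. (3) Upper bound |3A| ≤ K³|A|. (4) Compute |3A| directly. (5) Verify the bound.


|A| = 5.
Step 1: Compute A + A by enumerating all 25 pairs.
A + A = {-4, 0, 1, 4, 5, 6, 8, 9, 10, 12, 13, 14, 17, 20}, so |A + A| = 14.
Step 2: Doubling constant K = |A + A|/|A| = 14/5 = 14/5 ≈ 2.8000.
Step 3: Plünnecke-Ruzsa gives |3A| ≤ K³·|A| = (2.8000)³ · 5 ≈ 109.7600.
Step 4: Compute 3A = A + A + A directly by enumerating all triples (a,b,c) ∈ A³; |3A| = 27.
Step 5: Check 27 ≤ 109.7600? Yes ✓.

K = 14/5, Plünnecke-Ruzsa bound K³|A| ≈ 109.7600, |3A| = 27, inequality holds.


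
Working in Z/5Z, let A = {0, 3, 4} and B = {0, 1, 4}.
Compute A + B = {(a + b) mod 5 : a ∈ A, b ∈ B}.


Work in Z/5Z: reduce every sum a + b modulo 5.
Enumerate all 9 pairs:
a = 0: 0+0=0, 0+1=1, 0+4=4
a = 3: 3+0=3, 3+1=4, 3+4=2
a = 4: 4+0=4, 4+1=0, 4+4=3
Distinct residues collected: {0, 1, 2, 3, 4}
|A + B| = 5 (out of 5 total residues).

A + B = {0, 1, 2, 3, 4}


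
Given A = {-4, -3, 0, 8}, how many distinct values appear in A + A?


A + A = {a + a' : a, a' ∈ A}; |A| = 4.
General bounds: 2|A| - 1 ≤ |A + A| ≤ |A|(|A|+1)/2, i.e. 7 ≤ |A + A| ≤ 10.
Lower bound 2|A|-1 is attained iff A is an arithmetic progression.
Enumerate sums a + a' for a ≤ a' (symmetric, so this suffices):
a = -4: -4+-4=-8, -4+-3=-7, -4+0=-4, -4+8=4
a = -3: -3+-3=-6, -3+0=-3, -3+8=5
a = 0: 0+0=0, 0+8=8
a = 8: 8+8=16
Distinct sums: {-8, -7, -6, -4, -3, 0, 4, 5, 8, 16}
|A + A| = 10

|A + A| = 10


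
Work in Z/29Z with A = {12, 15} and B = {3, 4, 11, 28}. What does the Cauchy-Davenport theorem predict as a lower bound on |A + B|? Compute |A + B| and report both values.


Cauchy-Davenport: |A + B| ≥ min(p, |A| + |B| - 1) for A, B nonempty in Z/pZ.
|A| = 2, |B| = 4, p = 29.
CD lower bound = min(29, 2 + 4 - 1) = min(29, 5) = 5.
Compute A + B mod 29 directly:
a = 12: 12+3=15, 12+4=16, 12+11=23, 12+28=11
a = 15: 15+3=18, 15+4=19, 15+11=26, 15+28=14
A + B = {11, 14, 15, 16, 18, 19, 23, 26}, so |A + B| = 8.
Verify: 8 ≥ 5? Yes ✓.

CD lower bound = 5, actual |A + B| = 8.


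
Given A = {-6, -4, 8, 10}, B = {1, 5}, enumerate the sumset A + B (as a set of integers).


A + B = {a + b : a ∈ A, b ∈ B}.
Enumerate all |A|·|B| = 4·2 = 8 pairs (a, b) and collect distinct sums.
a = -6: -6+1=-5, -6+5=-1
a = -4: -4+1=-3, -4+5=1
a = 8: 8+1=9, 8+5=13
a = 10: 10+1=11, 10+5=15
Collecting distinct sums: A + B = {-5, -3, -1, 1, 9, 11, 13, 15}
|A + B| = 8

A + B = {-5, -3, -1, 1, 9, 11, 13, 15}


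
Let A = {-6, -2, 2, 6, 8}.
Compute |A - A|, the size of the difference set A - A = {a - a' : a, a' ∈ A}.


A - A = {a - a' : a, a' ∈ A}; |A| = 5.
Bounds: 2|A|-1 ≤ |A - A| ≤ |A|² - |A| + 1, i.e. 9 ≤ |A - A| ≤ 21.
Note: 0 ∈ A - A always (from a - a). The set is symmetric: if d ∈ A - A then -d ∈ A - A.
Enumerate nonzero differences d = a - a' with a > a' (then include -d):
Positive differences: {2, 4, 6, 8, 10, 12, 14}
Full difference set: {0} ∪ (positive diffs) ∪ (negative diffs).
|A - A| = 1 + 2·7 = 15 (matches direct enumeration: 15).

|A - A| = 15


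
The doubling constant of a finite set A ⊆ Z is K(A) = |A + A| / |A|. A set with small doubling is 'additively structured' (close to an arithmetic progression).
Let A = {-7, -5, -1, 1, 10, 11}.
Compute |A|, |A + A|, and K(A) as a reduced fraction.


|A| = 6.
Compute A + A by enumerating all 36 pairs.
A + A = {-14, -12, -10, -8, -6, -4, -2, 0, 2, 3, 4, 5, 6, 9, 10, 11, 12, 20, 21, 22}, so |A + A| = 20.
K = |A + A| / |A| = 20/6 = 10/3 ≈ 3.3333.
Reference: AP of size 6 gives K = 11/6 ≈ 1.8333; a fully generic set of size 6 gives K ≈ 3.5000.

|A| = 6, |A + A| = 20, K = 20/6 = 10/3.


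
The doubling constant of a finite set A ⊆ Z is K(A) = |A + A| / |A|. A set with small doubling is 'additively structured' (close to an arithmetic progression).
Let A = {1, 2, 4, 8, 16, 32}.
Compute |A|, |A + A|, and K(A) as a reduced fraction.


|A| = 6.
Compute A + A by enumerating all 36 pairs.
A + A = {2, 3, 4, 5, 6, 8, 9, 10, 12, 16, 17, 18, 20, 24, 32, 33, 34, 36, 40, 48, 64}, so |A + A| = 21.
K = |A + A| / |A| = 21/6 = 7/2 ≈ 3.5000.
Reference: AP of size 6 gives K = 11/6 ≈ 1.8333; a fully generic set of size 6 gives K ≈ 3.5000.

|A| = 6, |A + A| = 21, K = 21/6 = 7/2.


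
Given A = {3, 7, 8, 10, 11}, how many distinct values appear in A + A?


A + A = {a + a' : a, a' ∈ A}; |A| = 5.
General bounds: 2|A| - 1 ≤ |A + A| ≤ |A|(|A|+1)/2, i.e. 9 ≤ |A + A| ≤ 15.
Lower bound 2|A|-1 is attained iff A is an arithmetic progression.
Enumerate sums a + a' for a ≤ a' (symmetric, so this suffices):
a = 3: 3+3=6, 3+7=10, 3+8=11, 3+10=13, 3+11=14
a = 7: 7+7=14, 7+8=15, 7+10=17, 7+11=18
a = 8: 8+8=16, 8+10=18, 8+11=19
a = 10: 10+10=20, 10+11=21
a = 11: 11+11=22
Distinct sums: {6, 10, 11, 13, 14, 15, 16, 17, 18, 19, 20, 21, 22}
|A + A| = 13

|A + A| = 13


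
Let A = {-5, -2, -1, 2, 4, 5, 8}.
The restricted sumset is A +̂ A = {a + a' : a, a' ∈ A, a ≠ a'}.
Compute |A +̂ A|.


Restricted sumset: A +̂ A = {a + a' : a ∈ A, a' ∈ A, a ≠ a'}.
Equivalently, take A + A and drop any sum 2a that is achievable ONLY as a + a for a ∈ A (i.e. sums representable only with equal summands).
Enumerate pairs (a, a') with a < a' (symmetric, so each unordered pair gives one sum; this covers all a ≠ a'):
  -5 + -2 = -7
  -5 + -1 = -6
  -5 + 2 = -3
  -5 + 4 = -1
  -5 + 5 = 0
  -5 + 8 = 3
  -2 + -1 = -3
  -2 + 2 = 0
  -2 + 4 = 2
  -2 + 5 = 3
  -2 + 8 = 6
  -1 + 2 = 1
  -1 + 4 = 3
  -1 + 5 = 4
  -1 + 8 = 7
  2 + 4 = 6
  2 + 5 = 7
  2 + 8 = 10
  4 + 5 = 9
  4 + 8 = 12
  5 + 8 = 13
Collected distinct sums: {-7, -6, -3, -1, 0, 1, 2, 3, 4, 6, 7, 9, 10, 12, 13}
|A +̂ A| = 15
(Reference bound: |A +̂ A| ≥ 2|A| - 3 for |A| ≥ 2, with |A| = 7 giving ≥ 11.)

|A +̂ A| = 15


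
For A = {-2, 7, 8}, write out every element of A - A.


A - A = {a - a' : a, a' ∈ A}.
Compute a - a' for each ordered pair (a, a'):
a = -2: -2--2=0, -2-7=-9, -2-8=-10
a = 7: 7--2=9, 7-7=0, 7-8=-1
a = 8: 8--2=10, 8-7=1, 8-8=0
Collecting distinct values (and noting 0 appears from a-a):
A - A = {-10, -9, -1, 0, 1, 9, 10}
|A - A| = 7

A - A = {-10, -9, -1, 0, 1, 9, 10}


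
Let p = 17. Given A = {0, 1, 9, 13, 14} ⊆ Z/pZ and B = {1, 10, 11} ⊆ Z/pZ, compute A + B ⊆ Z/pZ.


Work in Z/17Z: reduce every sum a + b modulo 17.
Enumerate all 15 pairs:
a = 0: 0+1=1, 0+10=10, 0+11=11
a = 1: 1+1=2, 1+10=11, 1+11=12
a = 9: 9+1=10, 9+10=2, 9+11=3
a = 13: 13+1=14, 13+10=6, 13+11=7
a = 14: 14+1=15, 14+10=7, 14+11=8
Distinct residues collected: {1, 2, 3, 6, 7, 8, 10, 11, 12, 14, 15}
|A + B| = 11 (out of 17 total residues).

A + B = {1, 2, 3, 6, 7, 8, 10, 11, 12, 14, 15}


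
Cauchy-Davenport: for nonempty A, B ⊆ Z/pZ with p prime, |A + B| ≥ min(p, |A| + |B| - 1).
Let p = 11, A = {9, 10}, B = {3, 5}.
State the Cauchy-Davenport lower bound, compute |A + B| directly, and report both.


Cauchy-Davenport: |A + B| ≥ min(p, |A| + |B| - 1) for A, B nonempty in Z/pZ.
|A| = 2, |B| = 2, p = 11.
CD lower bound = min(11, 2 + 2 - 1) = min(11, 3) = 3.
Compute A + B mod 11 directly:
a = 9: 9+3=1, 9+5=3
a = 10: 10+3=2, 10+5=4
A + B = {1, 2, 3, 4}, so |A + B| = 4.
Verify: 4 ≥ 3? Yes ✓.

CD lower bound = 3, actual |A + B| = 4.


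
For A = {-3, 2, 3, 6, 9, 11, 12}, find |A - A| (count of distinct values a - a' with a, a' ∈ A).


A - A = {a - a' : a, a' ∈ A}; |A| = 7.
Bounds: 2|A|-1 ≤ |A - A| ≤ |A|² - |A| + 1, i.e. 13 ≤ |A - A| ≤ 43.
Note: 0 ∈ A - A always (from a - a). The set is symmetric: if d ∈ A - A then -d ∈ A - A.
Enumerate nonzero differences d = a - a' with a > a' (then include -d):
Positive differences: {1, 2, 3, 4, 5, 6, 7, 8, 9, 10, 12, 14, 15}
Full difference set: {0} ∪ (positive diffs) ∪ (negative diffs).
|A - A| = 1 + 2·13 = 27 (matches direct enumeration: 27).

|A - A| = 27


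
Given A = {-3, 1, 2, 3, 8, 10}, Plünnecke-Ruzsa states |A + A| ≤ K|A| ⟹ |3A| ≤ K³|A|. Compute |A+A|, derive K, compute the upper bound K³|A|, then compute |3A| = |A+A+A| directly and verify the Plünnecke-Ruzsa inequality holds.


|A| = 6.
Step 1: Compute A + A by enumerating all 36 pairs.
A + A = {-6, -2, -1, 0, 2, 3, 4, 5, 6, 7, 9, 10, 11, 12, 13, 16, 18, 20}, so |A + A| = 18.
Step 2: Doubling constant K = |A + A|/|A| = 18/6 = 18/6 ≈ 3.0000.
Step 3: Plünnecke-Ruzsa gives |3A| ≤ K³·|A| = (3.0000)³ · 6 ≈ 162.0000.
Step 4: Compute 3A = A + A + A directly by enumerating all triples (a,b,c) ∈ A³; |3A| = 33.
Step 5: Check 33 ≤ 162.0000? Yes ✓.

K = 18/6, Plünnecke-Ruzsa bound K³|A| ≈ 162.0000, |3A| = 33, inequality holds.


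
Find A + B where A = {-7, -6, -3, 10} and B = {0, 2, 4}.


A + B = {a + b : a ∈ A, b ∈ B}.
Enumerate all |A|·|B| = 4·3 = 12 pairs (a, b) and collect distinct sums.
a = -7: -7+0=-7, -7+2=-5, -7+4=-3
a = -6: -6+0=-6, -6+2=-4, -6+4=-2
a = -3: -3+0=-3, -3+2=-1, -3+4=1
a = 10: 10+0=10, 10+2=12, 10+4=14
Collecting distinct sums: A + B = {-7, -6, -5, -4, -3, -2, -1, 1, 10, 12, 14}
|A + B| = 11

A + B = {-7, -6, -5, -4, -3, -2, -1, 1, 10, 12, 14}


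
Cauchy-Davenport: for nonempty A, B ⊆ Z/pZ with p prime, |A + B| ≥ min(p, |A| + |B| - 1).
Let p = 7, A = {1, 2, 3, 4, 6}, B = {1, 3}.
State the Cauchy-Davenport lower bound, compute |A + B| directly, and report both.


Cauchy-Davenport: |A + B| ≥ min(p, |A| + |B| - 1) for A, B nonempty in Z/pZ.
|A| = 5, |B| = 2, p = 7.
CD lower bound = min(7, 5 + 2 - 1) = min(7, 6) = 6.
Compute A + B mod 7 directly:
a = 1: 1+1=2, 1+3=4
a = 2: 2+1=3, 2+3=5
a = 3: 3+1=4, 3+3=6
a = 4: 4+1=5, 4+3=0
a = 6: 6+1=0, 6+3=2
A + B = {0, 2, 3, 4, 5, 6}, so |A + B| = 6.
Verify: 6 ≥ 6? Yes ✓.

CD lower bound = 6, actual |A + B| = 6.


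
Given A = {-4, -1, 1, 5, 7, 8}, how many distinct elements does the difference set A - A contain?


A - A = {a - a' : a, a' ∈ A}; |A| = 6.
Bounds: 2|A|-1 ≤ |A - A| ≤ |A|² - |A| + 1, i.e. 11 ≤ |A - A| ≤ 31.
Note: 0 ∈ A - A always (from a - a). The set is symmetric: if d ∈ A - A then -d ∈ A - A.
Enumerate nonzero differences d = a - a' with a > a' (then include -d):
Positive differences: {1, 2, 3, 4, 5, 6, 7, 8, 9, 11, 12}
Full difference set: {0} ∪ (positive diffs) ∪ (negative diffs).
|A - A| = 1 + 2·11 = 23 (matches direct enumeration: 23).

|A - A| = 23


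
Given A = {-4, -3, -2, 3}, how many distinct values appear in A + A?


A + A = {a + a' : a, a' ∈ A}; |A| = 4.
General bounds: 2|A| - 1 ≤ |A + A| ≤ |A|(|A|+1)/2, i.e. 7 ≤ |A + A| ≤ 10.
Lower bound 2|A|-1 is attained iff A is an arithmetic progression.
Enumerate sums a + a' for a ≤ a' (symmetric, so this suffices):
a = -4: -4+-4=-8, -4+-3=-7, -4+-2=-6, -4+3=-1
a = -3: -3+-3=-6, -3+-2=-5, -3+3=0
a = -2: -2+-2=-4, -2+3=1
a = 3: 3+3=6
Distinct sums: {-8, -7, -6, -5, -4, -1, 0, 1, 6}
|A + A| = 9

|A + A| = 9


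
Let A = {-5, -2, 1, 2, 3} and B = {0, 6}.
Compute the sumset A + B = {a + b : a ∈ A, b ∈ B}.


A + B = {a + b : a ∈ A, b ∈ B}.
Enumerate all |A|·|B| = 5·2 = 10 pairs (a, b) and collect distinct sums.
a = -5: -5+0=-5, -5+6=1
a = -2: -2+0=-2, -2+6=4
a = 1: 1+0=1, 1+6=7
a = 2: 2+0=2, 2+6=8
a = 3: 3+0=3, 3+6=9
Collecting distinct sums: A + B = {-5, -2, 1, 2, 3, 4, 7, 8, 9}
|A + B| = 9

A + B = {-5, -2, 1, 2, 3, 4, 7, 8, 9}


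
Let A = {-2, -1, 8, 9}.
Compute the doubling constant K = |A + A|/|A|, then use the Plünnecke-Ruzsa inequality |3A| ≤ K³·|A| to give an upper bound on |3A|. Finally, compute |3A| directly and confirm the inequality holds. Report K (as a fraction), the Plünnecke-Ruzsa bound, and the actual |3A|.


|A| = 4.
Step 1: Compute A + A by enumerating all 16 pairs.
A + A = {-4, -3, -2, 6, 7, 8, 16, 17, 18}, so |A + A| = 9.
Step 2: Doubling constant K = |A + A|/|A| = 9/4 = 9/4 ≈ 2.2500.
Step 3: Plünnecke-Ruzsa gives |3A| ≤ K³·|A| = (2.2500)³ · 4 ≈ 45.5625.
Step 4: Compute 3A = A + A + A directly by enumerating all triples (a,b,c) ∈ A³; |3A| = 16.
Step 5: Check 16 ≤ 45.5625? Yes ✓.

K = 9/4, Plünnecke-Ruzsa bound K³|A| ≈ 45.5625, |3A| = 16, inequality holds.


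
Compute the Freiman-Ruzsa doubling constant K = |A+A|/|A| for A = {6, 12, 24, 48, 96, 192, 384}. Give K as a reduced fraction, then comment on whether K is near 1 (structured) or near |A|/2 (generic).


|A| = 7.
Compute A + A by enumerating all 49 pairs.
A + A = {12, 18, 24, 30, 36, 48, 54, 60, 72, 96, 102, 108, 120, 144, 192, 198, 204, 216, 240, 288, 384, 390, 396, 408, 432, 480, 576, 768}, so |A + A| = 28.
K = |A + A| / |A| = 28/7 = 4/1 ≈ 4.0000.
Reference: AP of size 7 gives K = 13/7 ≈ 1.8571; a fully generic set of size 7 gives K ≈ 4.0000.

|A| = 7, |A + A| = 28, K = 28/7 = 4/1.


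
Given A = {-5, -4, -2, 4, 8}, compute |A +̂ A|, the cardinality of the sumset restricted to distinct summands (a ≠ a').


Restricted sumset: A +̂ A = {a + a' : a ∈ A, a' ∈ A, a ≠ a'}.
Equivalently, take A + A and drop any sum 2a that is achievable ONLY as a + a for a ∈ A (i.e. sums representable only with equal summands).
Enumerate pairs (a, a') with a < a' (symmetric, so each unordered pair gives one sum; this covers all a ≠ a'):
  -5 + -4 = -9
  -5 + -2 = -7
  -5 + 4 = -1
  -5 + 8 = 3
  -4 + -2 = -6
  -4 + 4 = 0
  -4 + 8 = 4
  -2 + 4 = 2
  -2 + 8 = 6
  4 + 8 = 12
Collected distinct sums: {-9, -7, -6, -1, 0, 2, 3, 4, 6, 12}
|A +̂ A| = 10
(Reference bound: |A +̂ A| ≥ 2|A| - 3 for |A| ≥ 2, with |A| = 5 giving ≥ 7.)

|A +̂ A| = 10


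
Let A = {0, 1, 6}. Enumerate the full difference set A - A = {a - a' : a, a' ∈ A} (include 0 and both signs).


A - A = {a - a' : a, a' ∈ A}.
Compute a - a' for each ordered pair (a, a'):
a = 0: 0-0=0, 0-1=-1, 0-6=-6
a = 1: 1-0=1, 1-1=0, 1-6=-5
a = 6: 6-0=6, 6-1=5, 6-6=0
Collecting distinct values (and noting 0 appears from a-a):
A - A = {-6, -5, -1, 0, 1, 5, 6}
|A - A| = 7

A - A = {-6, -5, -1, 0, 1, 5, 6}


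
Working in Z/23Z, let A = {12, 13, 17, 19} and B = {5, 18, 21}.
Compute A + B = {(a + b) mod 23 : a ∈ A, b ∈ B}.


Work in Z/23Z: reduce every sum a + b modulo 23.
Enumerate all 12 pairs:
a = 12: 12+5=17, 12+18=7, 12+21=10
a = 13: 13+5=18, 13+18=8, 13+21=11
a = 17: 17+5=22, 17+18=12, 17+21=15
a = 19: 19+5=1, 19+18=14, 19+21=17
Distinct residues collected: {1, 7, 8, 10, 11, 12, 14, 15, 17, 18, 22}
|A + B| = 11 (out of 23 total residues).

A + B = {1, 7, 8, 10, 11, 12, 14, 15, 17, 18, 22}


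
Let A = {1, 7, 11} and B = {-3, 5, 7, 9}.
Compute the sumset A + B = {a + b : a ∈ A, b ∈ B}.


A + B = {a + b : a ∈ A, b ∈ B}.
Enumerate all |A|·|B| = 3·4 = 12 pairs (a, b) and collect distinct sums.
a = 1: 1+-3=-2, 1+5=6, 1+7=8, 1+9=10
a = 7: 7+-3=4, 7+5=12, 7+7=14, 7+9=16
a = 11: 11+-3=8, 11+5=16, 11+7=18, 11+9=20
Collecting distinct sums: A + B = {-2, 4, 6, 8, 10, 12, 14, 16, 18, 20}
|A + B| = 10

A + B = {-2, 4, 6, 8, 10, 12, 14, 16, 18, 20}


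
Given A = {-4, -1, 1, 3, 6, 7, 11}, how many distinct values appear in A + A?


A + A = {a + a' : a, a' ∈ A}; |A| = 7.
General bounds: 2|A| - 1 ≤ |A + A| ≤ |A|(|A|+1)/2, i.e. 13 ≤ |A + A| ≤ 28.
Lower bound 2|A|-1 is attained iff A is an arithmetic progression.
Enumerate sums a + a' for a ≤ a' (symmetric, so this suffices):
a = -4: -4+-4=-8, -4+-1=-5, -4+1=-3, -4+3=-1, -4+6=2, -4+7=3, -4+11=7
a = -1: -1+-1=-2, -1+1=0, -1+3=2, -1+6=5, -1+7=6, -1+11=10
a = 1: 1+1=2, 1+3=4, 1+6=7, 1+7=8, 1+11=12
a = 3: 3+3=6, 3+6=9, 3+7=10, 3+11=14
a = 6: 6+6=12, 6+7=13, 6+11=17
a = 7: 7+7=14, 7+11=18
a = 11: 11+11=22
Distinct sums: {-8, -5, -3, -2, -1, 0, 2, 3, 4, 5, 6, 7, 8, 9, 10, 12, 13, 14, 17, 18, 22}
|A + A| = 21

|A + A| = 21


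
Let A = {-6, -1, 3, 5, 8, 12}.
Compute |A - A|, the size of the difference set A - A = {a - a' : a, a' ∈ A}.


A - A = {a - a' : a, a' ∈ A}; |A| = 6.
Bounds: 2|A|-1 ≤ |A - A| ≤ |A|² - |A| + 1, i.e. 11 ≤ |A - A| ≤ 31.
Note: 0 ∈ A - A always (from a - a). The set is symmetric: if d ∈ A - A then -d ∈ A - A.
Enumerate nonzero differences d = a - a' with a > a' (then include -d):
Positive differences: {2, 3, 4, 5, 6, 7, 9, 11, 13, 14, 18}
Full difference set: {0} ∪ (positive diffs) ∪ (negative diffs).
|A - A| = 1 + 2·11 = 23 (matches direct enumeration: 23).

|A - A| = 23
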